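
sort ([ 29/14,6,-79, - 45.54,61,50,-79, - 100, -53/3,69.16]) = [-100, - 79,  -  79 , - 45.54, - 53/3,29/14 , 6,50, 61, 69.16 ]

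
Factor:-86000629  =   - 11^2 * 13^1*54673^1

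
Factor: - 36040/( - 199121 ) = 40/221 = 2^3*5^1*13^( - 1)*17^ ( - 1 )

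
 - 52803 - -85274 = 32471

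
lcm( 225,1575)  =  1575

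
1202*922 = 1108244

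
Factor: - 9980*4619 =-46097620 = - 2^2*5^1*31^1*149^1 * 499^1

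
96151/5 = 96151/5 = 19230.20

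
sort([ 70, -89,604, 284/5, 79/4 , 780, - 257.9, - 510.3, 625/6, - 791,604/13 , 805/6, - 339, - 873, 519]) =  [ - 873, -791, - 510.3, - 339,-257.9, - 89, 79/4,604/13,284/5,70,625/6,805/6, 519, 604,  780 ] 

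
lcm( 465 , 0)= 0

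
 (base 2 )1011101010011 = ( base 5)142341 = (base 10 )5971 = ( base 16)1753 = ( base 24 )a8j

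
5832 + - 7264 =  - 1432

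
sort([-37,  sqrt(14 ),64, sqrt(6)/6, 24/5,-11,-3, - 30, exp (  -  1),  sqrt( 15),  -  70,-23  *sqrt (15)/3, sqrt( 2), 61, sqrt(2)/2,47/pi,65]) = [ - 70, - 37, - 30 , -23*sqrt( 15)/3, - 11 ,-3,exp (-1), sqrt( 6)/6,  sqrt (2 ) /2,sqrt(2), sqrt(14),sqrt( 15), 24/5,47/pi, 61, 64,65]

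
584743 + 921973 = 1506716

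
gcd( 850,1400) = 50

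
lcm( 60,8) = 120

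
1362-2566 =  -  1204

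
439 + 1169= 1608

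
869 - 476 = 393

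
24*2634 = 63216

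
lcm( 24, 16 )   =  48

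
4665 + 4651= 9316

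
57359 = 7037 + 50322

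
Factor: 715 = 5^1 * 11^1 * 13^1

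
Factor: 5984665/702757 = 5^1 * 11^( - 1 )*29^( - 1 )*59^1*2203^( - 1)*20287^1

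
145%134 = 11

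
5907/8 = 5907/8 = 738.38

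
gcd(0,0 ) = 0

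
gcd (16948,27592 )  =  4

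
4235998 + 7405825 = 11641823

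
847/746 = 847/746=1.14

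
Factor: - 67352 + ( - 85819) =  - 153171 = - 3^4*31^1 * 61^1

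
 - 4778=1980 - 6758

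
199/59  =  3+22/59 = 3.37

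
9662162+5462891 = 15125053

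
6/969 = 2/323= 0.01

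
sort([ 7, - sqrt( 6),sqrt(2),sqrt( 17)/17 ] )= [  -  sqrt (6 ),sqrt( 17 ) /17 , sqrt(2),7 ] 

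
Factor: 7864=2^3*983^1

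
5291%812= 419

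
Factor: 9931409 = 43^1*71^1*3253^1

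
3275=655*5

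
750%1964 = 750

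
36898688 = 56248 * 656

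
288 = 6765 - 6477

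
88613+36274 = 124887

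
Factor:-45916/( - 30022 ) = 26/17 = 2^1*13^1*17^( - 1) 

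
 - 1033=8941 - 9974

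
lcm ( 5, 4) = 20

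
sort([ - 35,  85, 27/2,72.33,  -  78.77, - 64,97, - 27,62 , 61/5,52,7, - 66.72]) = [ - 78.77, - 66.72, - 64, - 35,-27, 7,61/5,27/2,52 , 62,72.33,85,97] 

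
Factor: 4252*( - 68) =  - 2^4*17^1*1063^1 = -  289136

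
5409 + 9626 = 15035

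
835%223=166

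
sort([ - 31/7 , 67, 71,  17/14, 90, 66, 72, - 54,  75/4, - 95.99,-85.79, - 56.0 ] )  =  [ - 95.99, - 85.79, - 56.0,  -  54,-31/7,17/14, 75/4, 66,67,71,72,  90]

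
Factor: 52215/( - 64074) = - 2^( - 1)*5^1* 59^1* 181^ ( - 1 ) = -  295/362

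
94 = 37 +57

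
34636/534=64 + 230/267  =  64.86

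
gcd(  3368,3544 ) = 8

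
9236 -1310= 7926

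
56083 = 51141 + 4942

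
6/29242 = 3/14621 = 0.00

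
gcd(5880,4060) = 140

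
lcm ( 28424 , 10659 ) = 85272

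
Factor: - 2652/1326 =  - 2^1 = - 2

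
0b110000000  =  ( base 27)E6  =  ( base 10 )384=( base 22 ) ha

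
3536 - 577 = 2959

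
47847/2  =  23923 + 1/2 = 23923.50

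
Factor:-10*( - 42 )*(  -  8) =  - 2^5 * 3^1*5^1 * 7^1=- 3360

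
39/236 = 39/236 = 0.17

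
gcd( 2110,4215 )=5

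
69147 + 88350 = 157497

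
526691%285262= 241429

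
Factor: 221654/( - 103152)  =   - 361/168= -  2^(-3 )*3^( - 1 )* 7^( - 1 )* 19^2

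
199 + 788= 987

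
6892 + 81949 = 88841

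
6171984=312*19782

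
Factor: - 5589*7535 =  - 3^5*5^1*11^1*23^1*137^1= -42113115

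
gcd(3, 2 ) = 1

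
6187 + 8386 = 14573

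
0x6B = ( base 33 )38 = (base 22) 4J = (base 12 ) 8b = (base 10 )107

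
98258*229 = 22501082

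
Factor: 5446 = 2^1 * 7^1 *389^1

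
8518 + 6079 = 14597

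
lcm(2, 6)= 6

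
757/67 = 11+20/67 = 11.30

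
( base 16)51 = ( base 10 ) 81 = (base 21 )3I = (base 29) 2n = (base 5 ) 311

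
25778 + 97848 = 123626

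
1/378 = 1/378 = 0.00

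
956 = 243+713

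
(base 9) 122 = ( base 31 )38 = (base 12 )85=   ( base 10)101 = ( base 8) 145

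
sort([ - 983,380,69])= [ - 983, 69, 380 ]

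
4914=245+4669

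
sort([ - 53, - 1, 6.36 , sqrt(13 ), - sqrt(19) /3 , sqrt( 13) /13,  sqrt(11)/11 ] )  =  [ - 53, - sqrt( 19)/3, - 1, sqrt( 13)/13,sqrt(11)/11 , sqrt (13),6.36 ]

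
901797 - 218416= 683381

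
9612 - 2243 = 7369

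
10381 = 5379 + 5002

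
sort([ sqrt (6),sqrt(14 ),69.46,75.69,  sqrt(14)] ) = [ sqrt (6),sqrt (14), sqrt(14),  69.46 , 75.69] 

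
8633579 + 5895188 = 14528767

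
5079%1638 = 165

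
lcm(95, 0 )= 0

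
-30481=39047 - 69528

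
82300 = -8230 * (  -  10 )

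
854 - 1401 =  - 547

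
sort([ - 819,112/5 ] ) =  [-819, 112/5 ] 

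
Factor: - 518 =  - 2^1*7^1* 37^1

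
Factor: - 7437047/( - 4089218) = 2^ ( - 1 )*7^( - 1)*19^(-1)*15373^( - 1 )*7437047^1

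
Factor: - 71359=-71359^1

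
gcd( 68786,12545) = 1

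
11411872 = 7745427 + 3666445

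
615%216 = 183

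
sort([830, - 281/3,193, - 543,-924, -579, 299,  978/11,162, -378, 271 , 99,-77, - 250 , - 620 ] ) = [ - 924, - 620, - 579, - 543 , - 378, - 250,  -  281/3 , - 77, 978/11, 99,162,193,271,  299, 830]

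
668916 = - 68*(-9837 )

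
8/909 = 8/909 = 0.01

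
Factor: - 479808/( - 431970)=672/605 =2^5 *3^1*5^ ( - 1) * 7^1*11^( - 2)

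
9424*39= 367536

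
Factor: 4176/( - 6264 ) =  - 2^1*3^( - 1) = -  2/3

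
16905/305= 3381/61=55.43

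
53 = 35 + 18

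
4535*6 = 27210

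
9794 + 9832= 19626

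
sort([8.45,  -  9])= [ - 9,8.45 ]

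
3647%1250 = 1147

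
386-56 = 330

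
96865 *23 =2227895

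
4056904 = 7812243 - 3755339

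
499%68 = 23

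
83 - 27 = 56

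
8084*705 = 5699220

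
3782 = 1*3782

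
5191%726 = 109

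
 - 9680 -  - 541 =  - 9139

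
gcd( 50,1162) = 2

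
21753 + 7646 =29399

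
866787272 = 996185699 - 129398427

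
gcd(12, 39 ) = 3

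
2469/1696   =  1+773/1696 = 1.46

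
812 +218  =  1030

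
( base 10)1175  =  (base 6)5235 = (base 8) 2227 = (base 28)1dr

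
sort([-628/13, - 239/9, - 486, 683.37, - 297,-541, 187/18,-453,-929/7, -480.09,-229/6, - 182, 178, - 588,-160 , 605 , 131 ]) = [ - 588,  -  541, - 486, - 480.09, - 453 , - 297,-182, - 160,-929/7, - 628/13,-229/6, - 239/9,187/18, 131, 178, 605, 683.37 ] 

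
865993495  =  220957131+645036364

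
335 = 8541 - 8206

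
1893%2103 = 1893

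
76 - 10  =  66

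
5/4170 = 1/834 = 0.00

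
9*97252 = 875268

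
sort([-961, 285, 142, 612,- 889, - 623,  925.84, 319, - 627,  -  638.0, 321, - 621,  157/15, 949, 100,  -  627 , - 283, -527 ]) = [  -  961,  -  889,  -  638.0,-627, - 627, - 623, -621, - 527,-283,157/15, 100, 142,285, 319, 321, 612, 925.84, 949 ]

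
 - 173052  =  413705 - 586757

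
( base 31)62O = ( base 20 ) ECC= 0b1011011011100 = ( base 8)13334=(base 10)5852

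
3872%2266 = 1606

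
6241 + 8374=14615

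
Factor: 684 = 2^2*3^2 * 19^1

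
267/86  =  267/86  =  3.10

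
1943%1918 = 25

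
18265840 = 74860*244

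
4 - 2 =2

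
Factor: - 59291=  - 211^1*281^1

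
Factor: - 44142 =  - 2^1*3^1*7^1*1051^1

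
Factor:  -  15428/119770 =  -  38/295= - 2^1*5^( - 1)*19^1*59^(-1 ) 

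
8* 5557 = 44456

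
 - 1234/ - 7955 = 1234/7955  =  0.16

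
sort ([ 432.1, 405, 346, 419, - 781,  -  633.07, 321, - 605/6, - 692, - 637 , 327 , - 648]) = [ - 781,  -  692, - 648, - 637, - 633.07,-605/6, 321, 327, 346, 405,419, 432.1 ]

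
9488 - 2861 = 6627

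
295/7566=295/7566 = 0.04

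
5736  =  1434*4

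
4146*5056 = 20962176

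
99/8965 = 9/815 = 0.01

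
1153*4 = 4612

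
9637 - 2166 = 7471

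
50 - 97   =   - 47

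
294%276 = 18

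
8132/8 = 2033/2= 1016.50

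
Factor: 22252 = 2^2*5563^1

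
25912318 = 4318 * 6001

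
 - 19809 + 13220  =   -6589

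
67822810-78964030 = -11141220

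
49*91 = 4459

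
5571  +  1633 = 7204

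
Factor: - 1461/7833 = - 7^( - 1 )*373^(-1) * 487^1 = - 487/2611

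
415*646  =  268090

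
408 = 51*8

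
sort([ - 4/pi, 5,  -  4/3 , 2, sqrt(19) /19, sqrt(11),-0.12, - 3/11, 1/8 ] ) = [ - 4/3, - 4/pi , - 3/11,- 0.12,1/8, sqrt( 19 )/19, 2,sqrt( 11),5 ] 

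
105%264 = 105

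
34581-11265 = 23316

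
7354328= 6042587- - 1311741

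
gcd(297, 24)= 3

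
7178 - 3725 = 3453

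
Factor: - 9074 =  - 2^1*13^1*349^1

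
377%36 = 17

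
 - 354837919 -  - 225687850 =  - 129150069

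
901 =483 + 418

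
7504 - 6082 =1422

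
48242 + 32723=80965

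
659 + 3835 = 4494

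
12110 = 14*865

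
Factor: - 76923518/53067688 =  - 38461759/26533844 = - 2^(-2)*7^1*37^1*148501^1*6633461^( - 1 ) 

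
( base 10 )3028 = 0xBD4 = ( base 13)14bc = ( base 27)444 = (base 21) 6i4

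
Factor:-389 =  - 389^1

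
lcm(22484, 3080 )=224840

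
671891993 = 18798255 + 653093738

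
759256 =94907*8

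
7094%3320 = 454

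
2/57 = 2/57 = 0.04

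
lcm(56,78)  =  2184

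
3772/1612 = 2 + 137/403 = 2.34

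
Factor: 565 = 5^1 * 113^1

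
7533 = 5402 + 2131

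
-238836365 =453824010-692660375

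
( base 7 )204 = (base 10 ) 102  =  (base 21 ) 4i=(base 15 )6c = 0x66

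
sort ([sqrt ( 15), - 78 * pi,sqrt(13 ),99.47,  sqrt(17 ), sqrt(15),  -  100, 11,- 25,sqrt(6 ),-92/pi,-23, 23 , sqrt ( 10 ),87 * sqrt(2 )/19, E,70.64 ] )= [  -  78 * pi,  -  100, - 92/pi,  -  25, - 23,sqrt ( 6 ),  E,sqrt( 10), sqrt(13 ),sqrt(15),sqrt(15 ), sqrt(17 ), 87*sqrt(2 )/19,11,23, 70.64,99.47]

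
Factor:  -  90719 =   -  83^1*1093^1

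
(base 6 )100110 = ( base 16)1e8a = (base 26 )bei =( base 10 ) 7818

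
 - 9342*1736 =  - 16217712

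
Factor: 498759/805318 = 519/838  =  2^( - 1) *3^1*173^1 * 419^( - 1 )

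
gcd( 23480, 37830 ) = 10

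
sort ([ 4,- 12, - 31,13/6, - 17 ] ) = [-31,-17,-12,13/6, 4 ]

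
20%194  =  20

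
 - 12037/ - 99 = 121 + 58/99 = 121.59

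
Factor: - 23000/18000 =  - 2^(  -  1)*3^( - 2)*23^1  =  -  23/18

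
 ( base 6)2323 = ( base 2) 1000101011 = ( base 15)270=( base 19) 1a4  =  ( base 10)555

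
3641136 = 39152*93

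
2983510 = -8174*(- 365)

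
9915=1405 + 8510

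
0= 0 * 40772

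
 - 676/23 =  - 676/23 = - 29.39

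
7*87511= 612577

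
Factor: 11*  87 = 3^1*11^1*29^1 = 957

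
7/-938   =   - 1 +133/134 = -0.01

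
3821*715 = 2732015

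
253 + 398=651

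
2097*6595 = 13829715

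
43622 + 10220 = 53842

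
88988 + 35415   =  124403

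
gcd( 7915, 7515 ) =5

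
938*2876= 2697688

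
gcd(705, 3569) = 1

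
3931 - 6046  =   - 2115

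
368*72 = 26496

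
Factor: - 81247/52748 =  - 2^( - 2)*113^1 * 719^1*13187^ (-1)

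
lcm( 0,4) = 0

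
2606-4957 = - 2351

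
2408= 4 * 602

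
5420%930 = 770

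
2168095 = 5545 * 391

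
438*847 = 370986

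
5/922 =5/922 = 0.01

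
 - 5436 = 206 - 5642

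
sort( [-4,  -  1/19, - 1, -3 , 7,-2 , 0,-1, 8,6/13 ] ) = [ - 4,-3, - 2, - 1, -1 , - 1/19,0, 6/13,7, 8]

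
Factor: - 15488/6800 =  - 968/425 = - 2^3*5^( - 2)*11^2*17^(- 1 ) 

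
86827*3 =260481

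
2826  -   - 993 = 3819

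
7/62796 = 7/62796 = 0.00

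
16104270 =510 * 31577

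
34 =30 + 4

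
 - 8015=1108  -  9123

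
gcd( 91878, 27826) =2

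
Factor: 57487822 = 2^1*7^1*  41^1*100153^1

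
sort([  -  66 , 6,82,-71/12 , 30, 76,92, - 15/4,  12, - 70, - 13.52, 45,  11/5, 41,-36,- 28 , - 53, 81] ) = [ - 70, - 66, - 53, - 36, - 28, - 13.52 , - 71/12,- 15/4, 11/5,6, 12, 30,  41 , 45, 76,81,82, 92 ]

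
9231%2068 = 959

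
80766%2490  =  1086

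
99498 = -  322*( - 309 )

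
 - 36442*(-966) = 35202972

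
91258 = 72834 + 18424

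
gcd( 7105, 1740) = 145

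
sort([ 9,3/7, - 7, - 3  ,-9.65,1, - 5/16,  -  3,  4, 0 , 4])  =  [-9.65, - 7, - 3,- 3, - 5/16, 0 , 3/7, 1,4,4, 9]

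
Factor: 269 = 269^1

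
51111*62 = 3168882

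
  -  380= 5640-6020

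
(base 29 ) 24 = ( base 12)52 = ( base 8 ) 76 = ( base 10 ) 62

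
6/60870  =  1/10145 = 0.00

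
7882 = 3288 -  - 4594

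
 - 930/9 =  - 310/3=-103.33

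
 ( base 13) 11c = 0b11000010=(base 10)194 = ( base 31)68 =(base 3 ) 21012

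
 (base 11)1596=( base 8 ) 3771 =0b11111111001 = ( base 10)2041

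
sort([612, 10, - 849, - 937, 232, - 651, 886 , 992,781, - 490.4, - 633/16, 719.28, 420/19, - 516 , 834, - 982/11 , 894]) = [ - 937, - 849, - 651, - 516, - 490.4, - 982/11, - 633/16, 10,420/19, 232, 612,719.28,781, 834,886, 894  ,  992]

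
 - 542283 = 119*( - 4557 )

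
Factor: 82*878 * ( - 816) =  - 58748736 =-2^6*3^1 * 17^1*41^1 * 439^1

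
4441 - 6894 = -2453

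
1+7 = 8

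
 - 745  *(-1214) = 904430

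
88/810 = 44/405 = 0.11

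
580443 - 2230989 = - 1650546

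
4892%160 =92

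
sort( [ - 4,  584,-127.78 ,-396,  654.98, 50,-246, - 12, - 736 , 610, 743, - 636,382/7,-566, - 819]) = [  -  819 ,  -  736, - 636,-566, - 396,-246,-127.78, - 12,  -  4,50, 382/7,584,610,654.98, 743 ]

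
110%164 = 110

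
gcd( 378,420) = 42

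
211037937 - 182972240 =28065697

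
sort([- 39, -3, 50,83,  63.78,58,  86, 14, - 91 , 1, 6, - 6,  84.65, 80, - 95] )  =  [ - 95, - 91 , - 39,-6, - 3,1,6,14,  50,  58,  63.78,80,83, 84.65 , 86]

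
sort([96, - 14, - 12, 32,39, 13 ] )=[- 14, - 12, 13,  32, 39 , 96]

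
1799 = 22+1777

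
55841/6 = 9306 + 5/6  =  9306.83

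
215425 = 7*30775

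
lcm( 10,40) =40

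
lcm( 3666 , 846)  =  10998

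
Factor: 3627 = 3^2*13^1*31^1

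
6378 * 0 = 0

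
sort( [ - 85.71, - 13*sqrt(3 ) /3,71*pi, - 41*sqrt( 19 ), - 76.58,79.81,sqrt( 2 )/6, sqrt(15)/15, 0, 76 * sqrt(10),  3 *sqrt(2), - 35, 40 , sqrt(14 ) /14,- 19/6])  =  [ - 41 * sqrt( 19),-85.71,- 76.58,-35,  -  13*sqrt( 3 )/3,-19/6,0,sqrt ( 2 )/6,sqrt(15 )/15 , sqrt( 14)/14,3*sqrt(2 ),40,79.81,71* pi , 76*sqrt (10)] 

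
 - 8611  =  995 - 9606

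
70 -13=57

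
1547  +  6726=8273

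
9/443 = 9/443 = 0.02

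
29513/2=14756 + 1/2 = 14756.50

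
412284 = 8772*47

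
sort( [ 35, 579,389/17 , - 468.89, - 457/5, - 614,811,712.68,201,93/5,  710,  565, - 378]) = [-614, - 468.89, - 378, - 457/5,93/5, 389/17, 35, 201,565, 579, 710 , 712.68, 811] 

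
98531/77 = 98531/77 = 1279.62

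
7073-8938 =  - 1865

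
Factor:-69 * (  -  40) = 2760 = 2^3*3^1 * 5^1*23^1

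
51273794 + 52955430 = 104229224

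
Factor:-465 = -3^1*5^1*31^1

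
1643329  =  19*86491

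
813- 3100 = -2287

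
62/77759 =62/77759 = 0.00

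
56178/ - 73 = -770 + 32/73 = -  769.56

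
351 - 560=-209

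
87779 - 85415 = 2364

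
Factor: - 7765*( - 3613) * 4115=5^2*823^1 * 1553^1*3613^1 = 115446098675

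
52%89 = 52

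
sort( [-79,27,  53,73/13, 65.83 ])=[ - 79, 73/13 , 27,  53,65.83]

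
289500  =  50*5790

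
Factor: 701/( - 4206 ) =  - 1/6 = -2^( - 1 )*3^( - 1)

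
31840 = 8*3980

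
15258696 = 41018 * 372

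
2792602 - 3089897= - 297295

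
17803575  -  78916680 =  -61113105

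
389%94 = 13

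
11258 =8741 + 2517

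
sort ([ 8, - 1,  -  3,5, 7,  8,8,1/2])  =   [ -3, - 1,1/2 , 5, 7,8, 8,8]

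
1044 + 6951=7995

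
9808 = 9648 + 160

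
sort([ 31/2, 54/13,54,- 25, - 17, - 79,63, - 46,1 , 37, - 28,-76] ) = [ - 79, - 76, - 46, - 28, - 25 ,-17,1,54/13,31/2,37,  54, 63]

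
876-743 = 133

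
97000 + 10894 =107894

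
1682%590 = 502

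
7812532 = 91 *85852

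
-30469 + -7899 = -38368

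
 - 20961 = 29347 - 50308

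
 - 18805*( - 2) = 37610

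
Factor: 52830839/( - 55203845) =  - 5^( - 1 ) * 17^( - 1)*23^1*823^1*2791^1* 649457^( -1)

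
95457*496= 47346672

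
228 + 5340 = 5568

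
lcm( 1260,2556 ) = 89460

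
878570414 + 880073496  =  1758643910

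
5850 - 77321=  - 71471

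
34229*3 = 102687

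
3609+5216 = 8825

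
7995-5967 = 2028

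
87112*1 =87112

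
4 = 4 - 0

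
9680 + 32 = 9712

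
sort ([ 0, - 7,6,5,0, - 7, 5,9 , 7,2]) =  [ - 7,  -  7,0,0, 2,5, 5 , 6, 7,9] 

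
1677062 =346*4847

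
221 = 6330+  - 6109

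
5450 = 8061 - 2611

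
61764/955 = 61764/955 =64.67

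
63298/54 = 1172 + 5/27 = 1172.19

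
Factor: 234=2^1*3^2 * 13^1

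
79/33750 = 79/33750 = 0.00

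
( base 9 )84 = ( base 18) 44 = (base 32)2C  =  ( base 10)76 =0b1001100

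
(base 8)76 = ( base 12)52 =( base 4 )332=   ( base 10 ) 62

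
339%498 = 339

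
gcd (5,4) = 1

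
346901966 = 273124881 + 73777085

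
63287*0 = 0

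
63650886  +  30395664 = 94046550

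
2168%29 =22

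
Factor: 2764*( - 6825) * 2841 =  - 2^2*3^2*5^2*7^1 * 13^1*691^1*947^1 = -53593476300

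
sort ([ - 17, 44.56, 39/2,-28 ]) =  [ - 28, - 17 , 39/2,  44.56]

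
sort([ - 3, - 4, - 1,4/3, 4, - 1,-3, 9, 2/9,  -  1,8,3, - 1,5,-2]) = [ - 4, - 3, - 3, - 2,  -  1, - 1,- 1 , - 1, 2/9, 4/3, 3, 4, 5, 8,9 ]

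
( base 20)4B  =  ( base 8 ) 133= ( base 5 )331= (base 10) 91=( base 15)61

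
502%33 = 7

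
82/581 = 82/581 = 0.14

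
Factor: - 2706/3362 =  - 33/41 = - 3^1*11^1* 41^( - 1 ) 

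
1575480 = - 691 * ( - 2280) 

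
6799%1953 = 940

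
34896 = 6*5816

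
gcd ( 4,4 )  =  4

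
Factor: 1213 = 1213^1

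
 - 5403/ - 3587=5403/3587 = 1.51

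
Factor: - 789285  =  -3^1 * 5^1*7^1*7517^1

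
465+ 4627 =5092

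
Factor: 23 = 23^1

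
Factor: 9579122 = 2^1*7^1 * 59^1*11597^1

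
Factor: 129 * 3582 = 462078= 2^1*3^3* 43^1*199^1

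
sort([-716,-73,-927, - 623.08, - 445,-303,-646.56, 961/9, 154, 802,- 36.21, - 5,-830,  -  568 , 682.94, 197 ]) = [-927, - 830,- 716, - 646.56 , - 623.08,-568,- 445, - 303,-73,-36.21 ,-5,  961/9,  154, 197, 682.94,802] 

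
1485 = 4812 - 3327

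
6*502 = 3012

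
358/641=358/641 =0.56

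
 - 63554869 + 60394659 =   -  3160210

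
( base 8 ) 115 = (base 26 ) 2p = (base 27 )2N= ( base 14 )57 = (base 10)77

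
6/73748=3/36874  =  0.00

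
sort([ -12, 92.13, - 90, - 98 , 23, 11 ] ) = [-98,  -  90, -12,11, 23, 92.13] 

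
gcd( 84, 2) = 2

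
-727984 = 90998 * ( -8)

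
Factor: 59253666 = 2^1 * 3^1*19^1*519769^1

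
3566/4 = 1783/2 = 891.50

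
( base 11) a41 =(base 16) 4E7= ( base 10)1255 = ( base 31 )19F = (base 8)2347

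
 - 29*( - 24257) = 703453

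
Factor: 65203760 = 2^4*5^1 * 815047^1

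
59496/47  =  1265 + 41/47 = 1265.87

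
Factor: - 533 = - 13^1*41^1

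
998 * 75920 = 75768160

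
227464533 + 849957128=1077421661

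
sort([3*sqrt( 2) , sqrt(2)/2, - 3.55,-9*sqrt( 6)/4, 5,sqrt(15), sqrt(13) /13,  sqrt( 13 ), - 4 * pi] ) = [ - 4 * pi, - 9 * sqrt( 6) /4, - 3.55,sqrt (13 )/13 , sqrt(2)/2, sqrt ( 13), sqrt( 15), 3 * sqrt( 2),5 ]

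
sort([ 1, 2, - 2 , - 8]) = [ - 8, - 2,1,2]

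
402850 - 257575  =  145275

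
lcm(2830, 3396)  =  16980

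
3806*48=182688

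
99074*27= 2674998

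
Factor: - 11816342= - 2^1*23^1*256877^1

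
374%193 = 181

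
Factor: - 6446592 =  - 2^9*3^2 * 1399^1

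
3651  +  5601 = 9252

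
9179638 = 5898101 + 3281537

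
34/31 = 1 + 3/31 = 1.10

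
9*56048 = 504432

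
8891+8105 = 16996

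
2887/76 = 37 + 75/76 = 37.99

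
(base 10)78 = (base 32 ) 2e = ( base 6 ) 210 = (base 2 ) 1001110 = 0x4e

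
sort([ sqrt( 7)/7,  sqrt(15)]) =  [sqrt (7)/7 , sqrt( 15 )]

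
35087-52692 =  - 17605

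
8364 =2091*4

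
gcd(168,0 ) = 168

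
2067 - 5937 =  - 3870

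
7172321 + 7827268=14999589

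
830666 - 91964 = 738702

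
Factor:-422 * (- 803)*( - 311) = - 105387326 = - 2^1 * 11^1 * 73^1*211^1*311^1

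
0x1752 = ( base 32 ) 5qi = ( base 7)23256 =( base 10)5970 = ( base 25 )9DK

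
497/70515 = 497/70515=0.01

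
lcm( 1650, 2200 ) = 6600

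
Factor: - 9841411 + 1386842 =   -  41^1 * 206209^1= -  8454569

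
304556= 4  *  76139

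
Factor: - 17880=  - 2^3 *3^1*5^1*149^1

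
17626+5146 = 22772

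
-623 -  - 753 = 130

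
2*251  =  502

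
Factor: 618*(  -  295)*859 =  - 2^1 * 3^1 * 5^1*59^1*103^1*859^1 = - 156604290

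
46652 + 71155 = 117807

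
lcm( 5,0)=0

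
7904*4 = 31616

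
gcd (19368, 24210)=4842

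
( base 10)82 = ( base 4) 1102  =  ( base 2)1010010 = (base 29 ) 2o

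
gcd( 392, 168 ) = 56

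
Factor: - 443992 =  - 2^3*19^1*23^1*127^1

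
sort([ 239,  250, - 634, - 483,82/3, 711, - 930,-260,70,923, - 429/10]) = [ - 930, - 634, - 483,-260 , - 429/10  ,  82/3, 70, 239,  250,711, 923]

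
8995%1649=750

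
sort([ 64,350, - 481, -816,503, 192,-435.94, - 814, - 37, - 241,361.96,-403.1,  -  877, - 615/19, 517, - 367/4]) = [ - 877,-816, - 814,-481,-435.94,- 403.1 , - 241,  -  367/4  , - 37 , - 615/19,64,192, 350, 361.96, 503,517]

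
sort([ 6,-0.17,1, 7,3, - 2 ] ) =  [ - 2, - 0.17,1,3,6, 7 ] 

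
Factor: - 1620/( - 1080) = 2^ ( - 1)*3^1 = 3/2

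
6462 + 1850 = 8312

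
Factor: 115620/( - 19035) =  - 2^2* 3^(-3)*41^1 = - 164/27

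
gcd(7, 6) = 1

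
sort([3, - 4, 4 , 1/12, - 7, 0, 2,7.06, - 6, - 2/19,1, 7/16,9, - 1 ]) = [ - 7, - 6,-4, - 1,-2/19, 0, 1/12,7/16,1,2,3,4 , 7.06, 9]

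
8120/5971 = 1160/853  =  1.36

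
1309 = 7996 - 6687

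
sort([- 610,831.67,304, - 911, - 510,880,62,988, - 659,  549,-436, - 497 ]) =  [ - 911,-659,  -  610, - 510,  -  497,- 436,62,304,  549,831.67,880,988 ]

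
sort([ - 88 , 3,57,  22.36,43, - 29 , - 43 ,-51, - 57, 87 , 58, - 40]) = [ -88,- 57,  -  51, - 43, - 40, - 29, 3, 22.36,  43, 57,58, 87 ]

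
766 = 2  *383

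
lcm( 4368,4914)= 39312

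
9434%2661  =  1451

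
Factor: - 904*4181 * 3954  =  -14944633296 = -2^4 *3^1*37^1*113^2 * 659^1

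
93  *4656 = 433008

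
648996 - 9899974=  - 9250978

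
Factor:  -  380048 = -2^4*23753^1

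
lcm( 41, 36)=1476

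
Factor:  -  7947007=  - 17^1*467471^1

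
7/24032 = 7/24032 = 0.00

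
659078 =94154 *7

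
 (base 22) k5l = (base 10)9811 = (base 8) 23123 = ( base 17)1gg2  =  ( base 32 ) 9IJ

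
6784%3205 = 374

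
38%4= 2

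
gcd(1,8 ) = 1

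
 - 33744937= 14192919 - 47937856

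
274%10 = 4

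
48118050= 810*59405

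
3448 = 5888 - 2440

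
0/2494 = 0 = 0.00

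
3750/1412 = 2 + 463/706 = 2.66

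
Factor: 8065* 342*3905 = 10770888150 = 2^1*3^2*5^2*11^1*19^1 * 71^1*1613^1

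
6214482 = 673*9234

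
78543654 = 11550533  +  66993121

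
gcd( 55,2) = 1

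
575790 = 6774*85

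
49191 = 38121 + 11070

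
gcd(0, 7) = 7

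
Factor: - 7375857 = -3^1*19^1* 129401^1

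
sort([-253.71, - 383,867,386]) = [ - 383, - 253.71,  386,867 ]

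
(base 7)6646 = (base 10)2386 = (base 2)100101010010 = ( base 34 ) 226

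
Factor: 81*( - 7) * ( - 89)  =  3^4*7^1*89^1 = 50463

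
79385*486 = 38581110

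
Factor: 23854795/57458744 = 2^( - 3 )*5^1*7^( - 1 )*23^1*29^(-1)*35381^( - 1)*207433^1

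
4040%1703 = 634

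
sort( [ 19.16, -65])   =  [-65,19.16]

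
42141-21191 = 20950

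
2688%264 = 48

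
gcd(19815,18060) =15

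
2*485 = 970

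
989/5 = 197 + 4/5 = 197.80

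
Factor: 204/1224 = 2^( - 1)*3^(-1) = 1/6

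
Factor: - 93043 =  - 19^1*59^1*83^1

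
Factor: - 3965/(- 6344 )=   2^( - 3 )*5^1 =5/8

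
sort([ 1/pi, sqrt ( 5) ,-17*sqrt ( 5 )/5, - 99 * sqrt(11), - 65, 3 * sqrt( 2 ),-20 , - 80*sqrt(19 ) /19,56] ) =[ - 99*sqrt ( 11 ) ,-65, - 20, - 80 *sqrt( 19 )/19,-17 * sqrt( 5)/5,1/pi, sqrt(5),3*sqrt( 2 ) , 56 ]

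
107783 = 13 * 8291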